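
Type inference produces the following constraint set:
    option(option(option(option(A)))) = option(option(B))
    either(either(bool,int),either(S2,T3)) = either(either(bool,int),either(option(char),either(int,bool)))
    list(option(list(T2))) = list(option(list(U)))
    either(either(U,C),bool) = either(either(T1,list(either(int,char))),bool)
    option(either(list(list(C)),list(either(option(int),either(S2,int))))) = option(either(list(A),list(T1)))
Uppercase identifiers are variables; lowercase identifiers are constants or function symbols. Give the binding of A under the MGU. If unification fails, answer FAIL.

Decompose option/1: option(option(option(A))) = option(B).
Decompose option/1: option(option(A)) = B.
Bind B := option(option(A)); no other remaining equation mentions B.
Decompose either/2: either(bool,int) = either(bool,int),  either(S2,T3) = either(option(char),either(int,bool)).
Delete trivial equation either(bool,int) = either(bool,int).
Decompose either/2: S2 = option(char),  T3 = either(int,bool).
Bind S2 := option(char); substituting into the one remaining equation that mentions S2 gives: option(either(list(list(C)),list(either(option(int),either(option(char),int))))) = option(either(list(A),list(T1))).
Bind T3 := either(int,bool); no other remaining equation mentions T3.
Decompose list/1: option(list(T2)) = option(list(U)).
Decompose option/1: list(T2) = list(U).
Decompose list/1: T2 = U.
Bind T2 := U; no other remaining equation mentions T2.
Decompose either/2: either(U,C) = either(T1,list(either(int,char))),  bool = bool.
Decompose either/2: U = T1,  C = list(either(int,char)).
Bind U := T1; no other remaining equation mentions U. Substituting into the earlier binding gives T2 := T1.
Bind C := list(either(int,char)); substituting into the one remaining equation that mentions C gives: option(either(list(list(list(either(int,char)))),list(either(option(int),either(option(char),int))))) = option(either(list(A),list(T1))).
Delete trivial equation bool = bool.
Decompose option/1: either(list(list(list(either(int,char)))),list(either(option(int),either(option(char),int)))) = either(list(A),list(T1)).
Decompose either/2: list(list(list(either(int,char)))) = list(A),  list(either(option(int),either(option(char),int))) = list(T1).
Decompose list/1: list(list(either(int,char))) = A.
Bind A := list(list(either(int,char))); no other remaining equation mentions A. Substituting into the earlier binding gives B := option(option(list(list(either(int,char))))).
Decompose list/1: either(option(int),either(option(char),int)) = T1.
Bind T1 := either(option(int),either(option(char),int)). Substituting into the earlier bindings gives T2 := either(option(int),either(option(char),int)), U := either(option(int),either(option(char),int)).
MGU = { B ↦ option(option(list(list(either(int,char))))), S2 ↦ option(char), T3 ↦ either(int,bool), T2 ↦ either(option(int),either(option(char),int)), U ↦ either(option(int),either(option(char),int)), C ↦ list(either(int,char)), A ↦ list(list(either(int,char))), T1 ↦ either(option(int),either(option(char),int)) }, so A ↦ list(list(either(int,char))).

list(list(either(int,char)))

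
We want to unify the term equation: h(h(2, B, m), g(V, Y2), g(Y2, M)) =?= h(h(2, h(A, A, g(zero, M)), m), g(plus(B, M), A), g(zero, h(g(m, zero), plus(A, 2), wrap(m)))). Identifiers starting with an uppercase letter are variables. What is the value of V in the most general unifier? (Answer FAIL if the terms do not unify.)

plus(h(zero, zero, g(zero, h(g(m, zero), plus(zero, 2), wrap(m)))), h(g(m, zero), plus(zero, 2), wrap(m)))

Decompose h/3: h(2, B, m) =?= h(2, h(A, A, g(zero, M)), m),  g(V, Y2) =?= g(plus(B, M), A),  g(Y2, M) =?= g(zero, h(g(m, zero), plus(A, 2), wrap(m))).
Decompose h/3: 2 =?= 2,  B =?= h(A, A, g(zero, M)),  m =?= m.
Delete trivial equation 2 =?= 2.
Bind B := h(A, A, g(zero, M)); substituting into the one remaining equation that mentions B gives: g(V, Y2) =?= g(plus(h(A, A, g(zero, M)), M), A).
Delete trivial equation m =?= m.
Decompose g/2: V =?= plus(h(A, A, g(zero, M)), M),  Y2 =?= A.
Bind V := plus(h(A, A, g(zero, M)), M); no other remaining equation mentions V.
Bind Y2 := A; substituting into the remaining equation gives: g(A, M) =?= g(zero, h(g(m, zero), plus(A, 2), wrap(m))).
Decompose g/2: A =?= zero,  M =?= h(g(m, zero), plus(A, 2), wrap(m)).
Bind A := zero; substituting into the remaining equation gives: M =?= h(g(m, zero), plus(zero, 2), wrap(m)). Substituting into the earlier bindings gives B := h(zero, zero, g(zero, M)), V := plus(h(zero, zero, g(zero, M)), M), Y2 := zero.
Bind M := h(g(m, zero), plus(zero, 2), wrap(m)). Substituting into the earlier bindings gives B := h(zero, zero, g(zero, h(g(m, zero), plus(zero, 2), wrap(m)))), V := plus(h(zero, zero, g(zero, h(g(m, zero), plus(zero, 2), wrap(m)))), h(g(m, zero), plus(zero, 2), wrap(m))).
MGU = { B := h(zero, zero, g(zero, h(g(m, zero), plus(zero, 2), wrap(m)))), V := plus(h(zero, zero, g(zero, h(g(m, zero), plus(zero, 2), wrap(m)))), h(g(m, zero), plus(zero, 2), wrap(m))), Y2 := zero, A := zero, M := h(g(m, zero), plus(zero, 2), wrap(m)) }, so V := plus(h(zero, zero, g(zero, h(g(m, zero), plus(zero, 2), wrap(m)))), h(g(m, zero), plus(zero, 2), wrap(m))).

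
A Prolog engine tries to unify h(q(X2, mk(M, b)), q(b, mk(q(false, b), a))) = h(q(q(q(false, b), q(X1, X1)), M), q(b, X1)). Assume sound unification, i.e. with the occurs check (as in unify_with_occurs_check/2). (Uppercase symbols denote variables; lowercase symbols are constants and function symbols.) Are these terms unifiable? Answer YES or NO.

NO

Decompose h/2: q(X2, mk(M, b)) = q(q(q(false, b), q(X1, X1)), M),  q(b, mk(q(false, b), a)) = q(b, X1).
Decompose q/2: X2 = q(q(false, b), q(X1, X1)),  mk(M, b) = M.
Bind X2 := q(q(false, b), q(X1, X1)); no other remaining equation mentions X2.
Occurs check fails: M occurs in mk(M, b); the equation M = mk(M, b) has no finite solution.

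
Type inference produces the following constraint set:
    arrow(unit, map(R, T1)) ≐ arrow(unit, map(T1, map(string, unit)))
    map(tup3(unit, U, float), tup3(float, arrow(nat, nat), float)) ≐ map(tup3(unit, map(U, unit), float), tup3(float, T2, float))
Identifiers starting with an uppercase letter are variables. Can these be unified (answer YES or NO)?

NO

Decompose arrow/2: unit ≐ unit,  map(R, T1) ≐ map(T1, map(string, unit)).
Delete trivial equation unit ≐ unit.
Decompose map/2: R ≐ T1,  T1 ≐ map(string, unit).
Bind R := T1; no other remaining equation mentions R.
Bind T1 := map(string, unit); no other remaining equation mentions T1. Substituting into the earlier binding gives R := map(string, unit).
Decompose map/2: tup3(unit, U, float) ≐ tup3(unit, map(U, unit), float),  tup3(float, arrow(nat, nat), float) ≐ tup3(float, T2, float).
Decompose tup3/3: unit ≐ unit,  U ≐ map(U, unit),  float ≐ float.
Delete trivial equation unit ≐ unit.
Occurs check fails: U occurs in map(U, unit); the equation U ≐ map(U, unit) has no finite solution.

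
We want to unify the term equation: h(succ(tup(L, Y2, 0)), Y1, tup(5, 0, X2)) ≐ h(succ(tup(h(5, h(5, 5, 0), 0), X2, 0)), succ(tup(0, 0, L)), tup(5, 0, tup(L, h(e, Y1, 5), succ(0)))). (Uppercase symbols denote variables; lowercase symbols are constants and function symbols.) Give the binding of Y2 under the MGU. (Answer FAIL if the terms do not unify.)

tup(h(5, h(5, 5, 0), 0), h(e, succ(tup(0, 0, h(5, h(5, 5, 0), 0))), 5), succ(0))

Decompose h/3: succ(tup(L, Y2, 0)) ≐ succ(tup(h(5, h(5, 5, 0), 0), X2, 0)),  Y1 ≐ succ(tup(0, 0, L)),  tup(5, 0, X2) ≐ tup(5, 0, tup(L, h(e, Y1, 5), succ(0))).
Decompose succ/1: tup(L, Y2, 0) ≐ tup(h(5, h(5, 5, 0), 0), X2, 0).
Decompose tup/3: L ≐ h(5, h(5, 5, 0), 0),  Y2 ≐ X2,  0 ≐ 0.
Bind L := h(5, h(5, 5, 0), 0); substituting into the 2 remaining equations that mention L gives: Y1 ≐ succ(tup(0, 0, h(5, h(5, 5, 0), 0))),  tup(5, 0, X2) ≐ tup(5, 0, tup(h(5, h(5, 5, 0), 0), h(e, Y1, 5), succ(0))).
Bind Y2 := X2; no other remaining equation mentions Y2.
Delete trivial equation 0 ≐ 0.
Bind Y1 := succ(tup(0, 0, h(5, h(5, 5, 0), 0))); substituting into the remaining equation gives: tup(5, 0, X2) ≐ tup(5, 0, tup(h(5, h(5, 5, 0), 0), h(e, succ(tup(0, 0, h(5, h(5, 5, 0), 0))), 5), succ(0))).
Decompose tup/3: 5 ≐ 5,  0 ≐ 0,  X2 ≐ tup(h(5, h(5, 5, 0), 0), h(e, succ(tup(0, 0, h(5, h(5, 5, 0), 0))), 5), succ(0)).
Delete trivial equation 5 ≐ 5.
Delete trivial equation 0 ≐ 0.
Bind X2 := tup(h(5, h(5, 5, 0), 0), h(e, succ(tup(0, 0, h(5, h(5, 5, 0), 0))), 5), succ(0)). Substituting into the earlier binding gives Y2 := tup(h(5, h(5, 5, 0), 0), h(e, succ(tup(0, 0, h(5, h(5, 5, 0), 0))), 5), succ(0)).
MGU = { L -> h(5, h(5, 5, 0), 0), Y2 -> tup(h(5, h(5, 5, 0), 0), h(e, succ(tup(0, 0, h(5, h(5, 5, 0), 0))), 5), succ(0)), Y1 -> succ(tup(0, 0, h(5, h(5, 5, 0), 0))), X2 -> tup(h(5, h(5, 5, 0), 0), h(e, succ(tup(0, 0, h(5, h(5, 5, 0), 0))), 5), succ(0)) }, so Y2 -> tup(h(5, h(5, 5, 0), 0), h(e, succ(tup(0, 0, h(5, h(5, 5, 0), 0))), 5), succ(0)).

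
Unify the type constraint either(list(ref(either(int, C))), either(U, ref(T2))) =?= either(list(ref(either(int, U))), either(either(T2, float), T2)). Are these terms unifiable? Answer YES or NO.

NO

Decompose either/2: list(ref(either(int, C))) =?= list(ref(either(int, U))),  either(U, ref(T2)) =?= either(either(T2, float), T2).
Decompose list/1: ref(either(int, C)) =?= ref(either(int, U)).
Decompose ref/1: either(int, C) =?= either(int, U).
Decompose either/2: int =?= int,  C =?= U.
Delete trivial equation int =?= int.
Bind C := U; no other remaining equation mentions C.
Decompose either/2: U =?= either(T2, float),  ref(T2) =?= T2.
Bind U := either(T2, float); no other remaining equation mentions U. Substituting into the earlier binding gives C := either(T2, float).
Occurs check fails: T2 occurs in ref(T2); the equation T2 =?= ref(T2) has no finite solution.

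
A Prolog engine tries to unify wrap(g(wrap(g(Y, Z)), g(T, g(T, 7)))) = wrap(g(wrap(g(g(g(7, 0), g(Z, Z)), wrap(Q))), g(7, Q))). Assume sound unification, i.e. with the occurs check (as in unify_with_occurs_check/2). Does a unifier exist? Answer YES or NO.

Decompose wrap/1: g(wrap(g(Y, Z)), g(T, g(T, 7))) = g(wrap(g(g(g(7, 0), g(Z, Z)), wrap(Q))), g(7, Q)).
Decompose g/2: wrap(g(Y, Z)) = wrap(g(g(g(7, 0), g(Z, Z)), wrap(Q))),  g(T, g(T, 7)) = g(7, Q).
Decompose wrap/1: g(Y, Z) = g(g(g(7, 0), g(Z, Z)), wrap(Q)).
Decompose g/2: Y = g(g(7, 0), g(Z, Z)),  Z = wrap(Q).
Bind Y := g(g(7, 0), g(Z, Z)); no other remaining equation mentions Y.
Bind Z := wrap(Q); no other remaining equation mentions Z. Substituting into the earlier binding gives Y := g(g(7, 0), g(wrap(Q), wrap(Q))).
Decompose g/2: T = 7,  g(T, 7) = Q.
Bind T := 7; substituting into the remaining equation gives: g(7, 7) = Q.
Bind Q := g(7, 7). Substituting into the earlier bindings gives Y := g(g(7, 0), g(wrap(g(7, 7)), wrap(g(7, 7)))), Z := wrap(g(7, 7)).
No equations remain and no clash or occurs-check failure arose, so a unifier exists.

YES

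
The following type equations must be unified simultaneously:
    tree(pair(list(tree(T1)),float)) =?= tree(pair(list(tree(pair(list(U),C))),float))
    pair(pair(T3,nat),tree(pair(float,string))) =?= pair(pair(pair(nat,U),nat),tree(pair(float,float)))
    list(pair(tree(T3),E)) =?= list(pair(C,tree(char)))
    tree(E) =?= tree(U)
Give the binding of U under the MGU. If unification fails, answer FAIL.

FAIL

Decompose tree/1: pair(list(tree(T1)),float) =?= pair(list(tree(pair(list(U),C))),float).
Decompose pair/2: list(tree(T1)) =?= list(tree(pair(list(U),C))),  float =?= float.
Decompose list/1: tree(T1) =?= tree(pair(list(U),C)).
Decompose tree/1: T1 =?= pair(list(U),C).
Bind T1 := pair(list(U),C); no other remaining equation mentions T1.
Delete trivial equation float =?= float.
Decompose pair/2: pair(T3,nat) =?= pair(pair(nat,U),nat),  tree(pair(float,string)) =?= tree(pair(float,float)).
Decompose pair/2: T3 =?= pair(nat,U),  nat =?= nat.
Bind T3 := pair(nat,U); substituting into the one remaining equation that mentions T3 gives: list(pair(tree(pair(nat,U)),E)) =?= list(pair(C,tree(char))).
Delete trivial equation nat =?= nat.
Decompose tree/1: pair(float,string) =?= pair(float,float).
Decompose pair/2: float =?= float,  string =?= float.
Delete trivial equation float =?= float.
Clash: constants string and float differ; no unifier exists.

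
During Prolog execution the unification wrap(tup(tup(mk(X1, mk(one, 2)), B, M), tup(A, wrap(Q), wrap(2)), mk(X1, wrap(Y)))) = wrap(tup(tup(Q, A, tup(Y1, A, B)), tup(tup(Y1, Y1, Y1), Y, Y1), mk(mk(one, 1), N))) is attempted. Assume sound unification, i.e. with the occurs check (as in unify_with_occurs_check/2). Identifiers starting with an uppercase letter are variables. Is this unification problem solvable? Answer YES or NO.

Decompose wrap/1: tup(tup(mk(X1, mk(one, 2)), B, M), tup(A, wrap(Q), wrap(2)), mk(X1, wrap(Y))) = tup(tup(Q, A, tup(Y1, A, B)), tup(tup(Y1, Y1, Y1), Y, Y1), mk(mk(one, 1), N)).
Decompose tup/3: tup(mk(X1, mk(one, 2)), B, M) = tup(Q, A, tup(Y1, A, B)),  tup(A, wrap(Q), wrap(2)) = tup(tup(Y1, Y1, Y1), Y, Y1),  mk(X1, wrap(Y)) = mk(mk(one, 1), N).
Decompose tup/3: mk(X1, mk(one, 2)) = Q,  B = A,  M = tup(Y1, A, B).
Bind Q := mk(X1, mk(one, 2)); substituting into the one remaining equation that mentions Q gives: tup(A, wrap(mk(X1, mk(one, 2))), wrap(2)) = tup(tup(Y1, Y1, Y1), Y, Y1).
Bind B := A; substituting into the one remaining equation that mentions B gives: M = tup(Y1, A, A).
Bind M := tup(Y1, A, A); no other remaining equation mentions M.
Decompose tup/3: A = tup(Y1, Y1, Y1),  wrap(mk(X1, mk(one, 2))) = Y,  wrap(2) = Y1.
Bind A := tup(Y1, Y1, Y1); no other remaining equation mentions A. Substituting into the earlier bindings gives B := tup(Y1, Y1, Y1), M := tup(Y1, tup(Y1, Y1, Y1), tup(Y1, Y1, Y1)).
Bind Y := wrap(mk(X1, mk(one, 2))); substituting into the one remaining equation that mentions Y gives: mk(X1, wrap(wrap(mk(X1, mk(one, 2))))) = mk(mk(one, 1), N).
Bind Y1 := wrap(2); no other remaining equation mentions Y1. Substituting into the earlier bindings gives B := tup(wrap(2), wrap(2), wrap(2)), M := tup(wrap(2), tup(wrap(2), wrap(2), wrap(2)), tup(wrap(2), wrap(2), wrap(2))), A := tup(wrap(2), wrap(2), wrap(2)).
Decompose mk/2: X1 = mk(one, 1),  wrap(wrap(mk(X1, mk(one, 2)))) = N.
Bind X1 := mk(one, 1); substituting into the remaining equation gives: wrap(wrap(mk(mk(one, 1), mk(one, 2)))) = N. Substituting into the earlier bindings gives Q := mk(mk(one, 1), mk(one, 2)), Y := wrap(mk(mk(one, 1), mk(one, 2))).
Bind N := wrap(wrap(mk(mk(one, 1), mk(one, 2)))).
No equations remain and no clash or occurs-check failure arose, so a unifier exists.

YES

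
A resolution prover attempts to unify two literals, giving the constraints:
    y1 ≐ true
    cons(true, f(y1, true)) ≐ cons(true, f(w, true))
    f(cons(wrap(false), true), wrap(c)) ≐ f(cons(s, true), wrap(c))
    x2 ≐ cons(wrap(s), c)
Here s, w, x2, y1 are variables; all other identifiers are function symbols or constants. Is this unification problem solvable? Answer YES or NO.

Bind y1 := true; substituting into the one remaining equation that mentions y1 gives: cons(true, f(true, true)) ≐ cons(true, f(w, true)).
Decompose cons/2: true ≐ true,  f(true, true) ≐ f(w, true).
Delete trivial equation true ≐ true.
Decompose f/2: true ≐ w,  true ≐ true.
Bind w := true; no other remaining equation mentions w.
Delete trivial equation true ≐ true.
Decompose f/2: cons(wrap(false), true) ≐ cons(s, true),  wrap(c) ≐ wrap(c).
Decompose cons/2: wrap(false) ≐ s,  true ≐ true.
Bind s := wrap(false); substituting into the one remaining equation that mentions s gives: x2 ≐ cons(wrap(wrap(false)), c).
Delete trivial equation true ≐ true.
Delete trivial equation wrap(c) ≐ wrap(c).
Bind x2 := cons(wrap(wrap(false)), c).
No equations remain and no clash or occurs-check failure arose, so a unifier exists.

YES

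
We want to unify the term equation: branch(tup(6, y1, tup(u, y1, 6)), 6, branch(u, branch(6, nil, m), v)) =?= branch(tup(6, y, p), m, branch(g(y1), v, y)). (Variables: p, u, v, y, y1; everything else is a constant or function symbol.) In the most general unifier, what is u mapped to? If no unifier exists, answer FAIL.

Decompose branch/3: tup(6, y1, tup(u, y1, 6)) =?= tup(6, y, p),  6 =?= m,  branch(u, branch(6, nil, m), v) =?= branch(g(y1), v, y).
Decompose tup/3: 6 =?= 6,  y1 =?= y,  tup(u, y1, 6) =?= p.
Delete trivial equation 6 =?= 6.
Bind y1 := y; substituting into the 2 remaining equations that mention y1 gives: tup(u, y, 6) =?= p,  branch(u, branch(6, nil, m), v) =?= branch(g(y), v, y).
Bind p := tup(u, y, 6); no other remaining equation mentions p.
Clash: constants 6 and m differ; no unifier exists.

FAIL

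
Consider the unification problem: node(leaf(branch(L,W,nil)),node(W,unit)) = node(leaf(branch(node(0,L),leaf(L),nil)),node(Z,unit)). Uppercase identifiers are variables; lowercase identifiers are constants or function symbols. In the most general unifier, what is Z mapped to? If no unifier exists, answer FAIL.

FAIL

Decompose node/2: leaf(branch(L,W,nil)) = leaf(branch(node(0,L),leaf(L),nil)),  node(W,unit) = node(Z,unit).
Decompose leaf/1: branch(L,W,nil) = branch(node(0,L),leaf(L),nil).
Decompose branch/3: L = node(0,L),  W = leaf(L),  nil = nil.
Occurs check fails: L occurs in node(0,L); the equation L = node(0,L) has no finite solution.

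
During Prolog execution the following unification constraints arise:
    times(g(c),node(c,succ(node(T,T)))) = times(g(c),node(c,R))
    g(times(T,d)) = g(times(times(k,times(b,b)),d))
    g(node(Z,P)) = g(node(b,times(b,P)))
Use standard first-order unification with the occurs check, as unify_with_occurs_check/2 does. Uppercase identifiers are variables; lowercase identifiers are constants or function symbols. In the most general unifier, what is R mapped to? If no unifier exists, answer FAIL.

Decompose times/2: g(c) = g(c),  node(c,succ(node(T,T))) = node(c,R).
Delete trivial equation g(c) = g(c).
Decompose node/2: c = c,  succ(node(T,T)) = R.
Delete trivial equation c = c.
Bind R := succ(node(T,T)); no other remaining equation mentions R.
Decompose g/1: times(T,d) = times(times(k,times(b,b)),d).
Decompose times/2: T = times(k,times(b,b)),  d = d.
Bind T := times(k,times(b,b)); no other remaining equation mentions T. Substituting into the earlier binding gives R := succ(node(times(k,times(b,b)),times(k,times(b,b)))).
Delete trivial equation d = d.
Decompose g/1: node(Z,P) = node(b,times(b,P)).
Decompose node/2: Z = b,  P = times(b,P).
Bind Z := b; no other remaining equation mentions Z.
Occurs check fails: P occurs in times(b,P); the equation P = times(b,P) has no finite solution.

FAIL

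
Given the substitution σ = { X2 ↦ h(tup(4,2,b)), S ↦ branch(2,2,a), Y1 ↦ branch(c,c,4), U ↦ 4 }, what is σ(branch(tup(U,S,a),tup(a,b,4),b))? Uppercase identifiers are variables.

Replace each occurrence of S with branch(2,2,a).
Replace each occurrence of U with 4.
Result: branch(tup(4,branch(2,2,a),a),tup(a,b,4),b).

branch(tup(4,branch(2,2,a),a),tup(a,b,4),b)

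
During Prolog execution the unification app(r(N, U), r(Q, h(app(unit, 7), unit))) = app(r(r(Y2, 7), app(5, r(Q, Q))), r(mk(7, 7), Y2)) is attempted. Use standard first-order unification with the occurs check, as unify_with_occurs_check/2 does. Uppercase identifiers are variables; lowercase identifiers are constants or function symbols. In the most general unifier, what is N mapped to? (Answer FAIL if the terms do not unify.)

Decompose app/2: r(N, U) = r(r(Y2, 7), app(5, r(Q, Q))),  r(Q, h(app(unit, 7), unit)) = r(mk(7, 7), Y2).
Decompose r/2: N = r(Y2, 7),  U = app(5, r(Q, Q)).
Bind N := r(Y2, 7); no other remaining equation mentions N.
Bind U := app(5, r(Q, Q)); no other remaining equation mentions U.
Decompose r/2: Q = mk(7, 7),  h(app(unit, 7), unit) = Y2.
Bind Q := mk(7, 7); no other remaining equation mentions Q. Substituting into the earlier binding gives U := app(5, r(mk(7, 7), mk(7, 7))).
Bind Y2 := h(app(unit, 7), unit). Substituting into the earlier binding gives N := r(h(app(unit, 7), unit), 7).
MGU = { N ↦ r(h(app(unit, 7), unit), 7), U ↦ app(5, r(mk(7, 7), mk(7, 7))), Q ↦ mk(7, 7), Y2 ↦ h(app(unit, 7), unit) }, so N ↦ r(h(app(unit, 7), unit), 7).

r(h(app(unit, 7), unit), 7)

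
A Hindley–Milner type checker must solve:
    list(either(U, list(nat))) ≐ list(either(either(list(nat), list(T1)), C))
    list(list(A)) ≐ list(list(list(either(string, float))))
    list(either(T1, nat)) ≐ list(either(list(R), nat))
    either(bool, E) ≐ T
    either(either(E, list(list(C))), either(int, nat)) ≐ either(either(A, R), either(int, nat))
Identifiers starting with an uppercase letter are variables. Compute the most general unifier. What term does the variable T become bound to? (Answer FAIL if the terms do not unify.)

either(bool, list(either(string, float)))

Decompose list/1: either(U, list(nat)) ≐ either(either(list(nat), list(T1)), C).
Decompose either/2: U ≐ either(list(nat), list(T1)),  list(nat) ≐ C.
Bind U := either(list(nat), list(T1)); no other remaining equation mentions U.
Bind C := list(nat); substituting into the one remaining equation that mentions C gives: either(either(E, list(list(list(nat)))), either(int, nat)) ≐ either(either(A, R), either(int, nat)).
Decompose list/1: list(A) ≐ list(list(either(string, float))).
Decompose list/1: A ≐ list(either(string, float)).
Bind A := list(either(string, float)); substituting into the one remaining equation that mentions A gives: either(either(E, list(list(list(nat)))), either(int, nat)) ≐ either(either(list(either(string, float)), R), either(int, nat)).
Decompose list/1: either(T1, nat) ≐ either(list(R), nat).
Decompose either/2: T1 ≐ list(R),  nat ≐ nat.
Bind T1 := list(R); no other remaining equation mentions T1. Substituting into the earlier binding gives U := either(list(nat), list(list(R))).
Delete trivial equation nat ≐ nat.
Bind T := either(bool, E); no other remaining equation mentions T.
Decompose either/2: either(E, list(list(list(nat)))) ≐ either(list(either(string, float)), R),  either(int, nat) ≐ either(int, nat).
Decompose either/2: E ≐ list(either(string, float)),  list(list(list(nat))) ≐ R.
Bind E := list(either(string, float)); no other remaining equation mentions E. Substituting into the earlier binding gives T := either(bool, list(either(string, float))).
Bind R := list(list(list(nat))); no other remaining equation mentions R. Substituting into the earlier bindings gives U := either(list(nat), list(list(list(list(list(nat)))))), T1 := list(list(list(list(nat)))).
Delete trivial equation either(int, nat) ≐ either(int, nat).
MGU = { U := either(list(nat), list(list(list(list(list(nat)))))), C := list(nat), A := list(either(string, float)), T1 := list(list(list(list(nat)))), T := either(bool, list(either(string, float))), E := list(either(string, float)), R := list(list(list(nat))) }, so T := either(bool, list(either(string, float))).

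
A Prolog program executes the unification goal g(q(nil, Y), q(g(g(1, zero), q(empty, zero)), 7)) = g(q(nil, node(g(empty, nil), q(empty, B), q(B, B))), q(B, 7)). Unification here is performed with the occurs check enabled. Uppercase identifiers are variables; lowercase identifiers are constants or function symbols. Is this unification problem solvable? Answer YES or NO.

YES

Decompose g/2: q(nil, Y) = q(nil, node(g(empty, nil), q(empty, B), q(B, B))),  q(g(g(1, zero), q(empty, zero)), 7) = q(B, 7).
Decompose q/2: nil = nil,  Y = node(g(empty, nil), q(empty, B), q(B, B)).
Delete trivial equation nil = nil.
Bind Y := node(g(empty, nil), q(empty, B), q(B, B)); no other remaining equation mentions Y.
Decompose q/2: g(g(1, zero), q(empty, zero)) = B,  7 = 7.
Bind B := g(g(1, zero), q(empty, zero)); no other remaining equation mentions B. Substituting into the earlier binding gives Y := node(g(empty, nil), q(empty, g(g(1, zero), q(empty, zero))), q(g(g(1, zero), q(empty, zero)), g(g(1, zero), q(empty, zero)))).
Delete trivial equation 7 = 7.
No equations remain and no clash or occurs-check failure arose, so a unifier exists.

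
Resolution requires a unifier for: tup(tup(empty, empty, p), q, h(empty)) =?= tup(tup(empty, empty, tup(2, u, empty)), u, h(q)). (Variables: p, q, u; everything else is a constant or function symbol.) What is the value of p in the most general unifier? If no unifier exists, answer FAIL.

tup(2, empty, empty)

Decompose tup/3: tup(empty, empty, p) =?= tup(empty, empty, tup(2, u, empty)),  q =?= u,  h(empty) =?= h(q).
Decompose tup/3: empty =?= empty,  empty =?= empty,  p =?= tup(2, u, empty).
Delete trivial equation empty =?= empty.
Delete trivial equation empty =?= empty.
Bind p := tup(2, u, empty); no other remaining equation mentions p.
Bind q := u; substituting into the remaining equation gives: h(empty) =?= h(u).
Decompose h/1: empty =?= u.
Bind u := empty. Substituting into the earlier bindings gives p := tup(2, empty, empty), q := empty.
MGU = { p ↦ tup(2, empty, empty), q ↦ empty, u ↦ empty }, so p ↦ tup(2, empty, empty).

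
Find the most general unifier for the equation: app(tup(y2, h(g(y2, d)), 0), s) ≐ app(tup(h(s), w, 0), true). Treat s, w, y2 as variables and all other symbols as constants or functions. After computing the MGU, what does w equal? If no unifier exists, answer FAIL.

h(g(h(true), d))

Decompose app/2: tup(y2, h(g(y2, d)), 0) ≐ tup(h(s), w, 0),  s ≐ true.
Decompose tup/3: y2 ≐ h(s),  h(g(y2, d)) ≐ w,  0 ≐ 0.
Bind y2 := h(s); substituting into the one remaining equation that mentions y2 gives: h(g(h(s), d)) ≐ w.
Bind w := h(g(h(s), d)); no other remaining equation mentions w.
Delete trivial equation 0 ≐ 0.
Bind s := true. Substituting into the earlier bindings gives y2 := h(true), w := h(g(h(true), d)).
MGU = { y2 -> h(true), w -> h(g(h(true), d)), s -> true }, so w -> h(g(h(true), d)).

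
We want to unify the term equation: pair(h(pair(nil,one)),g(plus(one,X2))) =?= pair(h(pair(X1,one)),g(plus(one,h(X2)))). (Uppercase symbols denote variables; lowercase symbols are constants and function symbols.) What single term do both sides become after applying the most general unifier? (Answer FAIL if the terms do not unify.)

FAIL

Decompose pair/2: h(pair(nil,one)) =?= h(pair(X1,one)),  g(plus(one,X2)) =?= g(plus(one,h(X2))).
Decompose h/1: pair(nil,one) =?= pair(X1,one).
Decompose pair/2: nil =?= X1,  one =?= one.
Bind X1 := nil; no other remaining equation mentions X1.
Delete trivial equation one =?= one.
Decompose g/1: plus(one,X2) =?= plus(one,h(X2)).
Decompose plus/2: one =?= one,  X2 =?= h(X2).
Delete trivial equation one =?= one.
Occurs check fails: X2 occurs in h(X2); the equation X2 =?= h(X2) has no finite solution.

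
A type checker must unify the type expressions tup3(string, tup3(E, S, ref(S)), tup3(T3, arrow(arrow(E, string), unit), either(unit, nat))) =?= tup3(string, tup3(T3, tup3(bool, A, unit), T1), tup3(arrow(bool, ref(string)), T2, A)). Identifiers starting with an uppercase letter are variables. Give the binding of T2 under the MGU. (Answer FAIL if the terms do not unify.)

arrow(arrow(arrow(bool, ref(string)), string), unit)

Decompose tup3/3: string =?= string,  tup3(E, S, ref(S)) =?= tup3(T3, tup3(bool, A, unit), T1),  tup3(T3, arrow(arrow(E, string), unit), either(unit, nat)) =?= tup3(arrow(bool, ref(string)), T2, A).
Delete trivial equation string =?= string.
Decompose tup3/3: E =?= T3,  S =?= tup3(bool, A, unit),  ref(S) =?= T1.
Bind E := T3; substituting into the one remaining equation that mentions E gives: tup3(T3, arrow(arrow(T3, string), unit), either(unit, nat)) =?= tup3(arrow(bool, ref(string)), T2, A).
Bind S := tup3(bool, A, unit); substituting into the one remaining equation that mentions S gives: ref(tup3(bool, A, unit)) =?= T1.
Bind T1 := ref(tup3(bool, A, unit)); no other remaining equation mentions T1.
Decompose tup3/3: T3 =?= arrow(bool, ref(string)),  arrow(arrow(T3, string), unit) =?= T2,  either(unit, nat) =?= A.
Bind T3 := arrow(bool, ref(string)); substituting into the one remaining equation that mentions T3 gives: arrow(arrow(arrow(bool, ref(string)), string), unit) =?= T2. Substituting into the earlier binding gives E := arrow(bool, ref(string)).
Bind T2 := arrow(arrow(arrow(bool, ref(string)), string), unit); no other remaining equation mentions T2.
Bind A := either(unit, nat). Substituting into the earlier bindings gives S := tup3(bool, either(unit, nat), unit), T1 := ref(tup3(bool, either(unit, nat), unit)).
MGU = { E ↦ arrow(bool, ref(string)), S ↦ tup3(bool, either(unit, nat), unit), T1 ↦ ref(tup3(bool, either(unit, nat), unit)), T3 ↦ arrow(bool, ref(string)), T2 ↦ arrow(arrow(arrow(bool, ref(string)), string), unit), A ↦ either(unit, nat) }, so T2 ↦ arrow(arrow(arrow(bool, ref(string)), string), unit).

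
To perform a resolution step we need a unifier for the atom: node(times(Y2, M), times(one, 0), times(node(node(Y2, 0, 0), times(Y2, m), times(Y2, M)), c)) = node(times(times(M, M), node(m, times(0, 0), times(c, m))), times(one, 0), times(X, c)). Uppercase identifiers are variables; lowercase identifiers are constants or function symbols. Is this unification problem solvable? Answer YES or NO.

Decompose node/3: times(Y2, M) = times(times(M, M), node(m, times(0, 0), times(c, m))),  times(one, 0) = times(one, 0),  times(node(node(Y2, 0, 0), times(Y2, m), times(Y2, M)), c) = times(X, c).
Decompose times/2: Y2 = times(M, M),  M = node(m, times(0, 0), times(c, m)).
Bind Y2 := times(M, M); substituting into the one remaining equation that mentions Y2 gives: times(node(node(times(M, M), 0, 0), times(times(M, M), m), times(times(M, M), M)), c) = times(X, c).
Bind M := node(m, times(0, 0), times(c, m)); substituting into the one remaining equation that mentions M gives: times(node(node(times(node(m, times(0, 0), times(c, m)), node(m, times(0, 0), times(c, m))), 0, 0), times(times(node(m, times(0, 0), times(c, m)), node(m, times(0, 0), times(c, m))), m), times(times(node(m, times(0, 0), times(c, m)), node(m, times(0, 0), times(c, m))), node(m, times(0, 0), times(c, m)))), c) = times(X, c). Substituting into the earlier binding gives Y2 := times(node(m, times(0, 0), times(c, m)), node(m, times(0, 0), times(c, m))).
Delete trivial equation times(one, 0) = times(one, 0).
Decompose times/2: node(node(times(node(m, times(0, 0), times(c, m)), node(m, times(0, 0), times(c, m))), 0, 0), times(times(node(m, times(0, 0), times(c, m)), node(m, times(0, 0), times(c, m))), m), times(times(node(m, times(0, 0), times(c, m)), node(m, times(0, 0), times(c, m))), node(m, times(0, 0), times(c, m)))) = X,  c = c.
Bind X := node(node(times(node(m, times(0, 0), times(c, m)), node(m, times(0, 0), times(c, m))), 0, 0), times(times(node(m, times(0, 0), times(c, m)), node(m, times(0, 0), times(c, m))), m), times(times(node(m, times(0, 0), times(c, m)), node(m, times(0, 0), times(c, m))), node(m, times(0, 0), times(c, m)))); no other remaining equation mentions X.
Delete trivial equation c = c.
No equations remain and no clash or occurs-check failure arose, so a unifier exists.

YES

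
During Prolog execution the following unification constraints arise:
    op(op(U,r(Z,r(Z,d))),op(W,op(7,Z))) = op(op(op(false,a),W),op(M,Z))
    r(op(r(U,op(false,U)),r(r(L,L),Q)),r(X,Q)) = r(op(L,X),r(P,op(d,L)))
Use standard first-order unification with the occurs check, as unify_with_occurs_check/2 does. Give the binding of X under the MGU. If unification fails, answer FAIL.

FAIL

Decompose op/2: op(U,r(Z,r(Z,d))) = op(op(false,a),W),  op(W,op(7,Z)) = op(M,Z).
Decompose op/2: U = op(false,a),  r(Z,r(Z,d)) = W.
Bind U := op(false,a); substituting into the one remaining equation that mentions U gives: r(op(r(op(false,a),op(false,op(false,a))),r(r(L,L),Q)),r(X,Q)) = r(op(L,X),r(P,op(d,L))).
Bind W := r(Z,r(Z,d)); substituting into the one remaining equation that mentions W gives: op(r(Z,r(Z,d)),op(7,Z)) = op(M,Z).
Decompose op/2: r(Z,r(Z,d)) = M,  op(7,Z) = Z.
Bind M := r(Z,r(Z,d)); no other remaining equation mentions M.
Occurs check fails: Z occurs in op(7,Z); the equation Z = op(7,Z) has no finite solution.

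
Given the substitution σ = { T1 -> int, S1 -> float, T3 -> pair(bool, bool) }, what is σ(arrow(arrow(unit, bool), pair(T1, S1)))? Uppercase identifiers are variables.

Replace each occurrence of T1 with int.
Replace each occurrence of S1 with float.
Result: arrow(arrow(unit, bool), pair(int, float)).

arrow(arrow(unit, bool), pair(int, float))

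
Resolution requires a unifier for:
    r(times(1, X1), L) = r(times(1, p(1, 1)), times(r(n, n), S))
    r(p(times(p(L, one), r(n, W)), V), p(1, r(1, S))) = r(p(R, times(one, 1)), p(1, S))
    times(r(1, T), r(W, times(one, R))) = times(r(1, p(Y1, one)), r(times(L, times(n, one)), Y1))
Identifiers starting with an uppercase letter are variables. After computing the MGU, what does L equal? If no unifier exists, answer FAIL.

Decompose r/2: times(1, X1) = times(1, p(1, 1)),  L = times(r(n, n), S).
Decompose times/2: 1 = 1,  X1 = p(1, 1).
Delete trivial equation 1 = 1.
Bind X1 := p(1, 1); no other remaining equation mentions X1.
Bind L := times(r(n, n), S); substituting into the remaining equations gives: r(p(times(p(times(r(n, n), S), one), r(n, W)), V), p(1, r(1, S))) = r(p(R, times(one, 1)), p(1, S)),  times(r(1, T), r(W, times(one, R))) = times(r(1, p(Y1, one)), r(times(times(r(n, n), S), times(n, one)), Y1)).
Decompose r/2: p(times(p(times(r(n, n), S), one), r(n, W)), V) = p(R, times(one, 1)),  p(1, r(1, S)) = p(1, S).
Decompose p/2: times(p(times(r(n, n), S), one), r(n, W)) = R,  V = times(one, 1).
Bind R := times(p(times(r(n, n), S), one), r(n, W)); substituting into the one remaining equation that mentions R gives: times(r(1, T), r(W, times(one, times(p(times(r(n, n), S), one), r(n, W))))) = times(r(1, p(Y1, one)), r(times(times(r(n, n), S), times(n, one)), Y1)).
Bind V := times(one, 1); no other remaining equation mentions V.
Decompose p/2: 1 = 1,  r(1, S) = S.
Delete trivial equation 1 = 1.
Occurs check fails: S occurs in r(1, S); the equation S = r(1, S) has no finite solution.

FAIL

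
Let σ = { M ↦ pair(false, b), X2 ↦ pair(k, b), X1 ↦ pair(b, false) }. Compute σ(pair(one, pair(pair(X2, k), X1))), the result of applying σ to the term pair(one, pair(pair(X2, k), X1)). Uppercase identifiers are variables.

Replace each occurrence of X2 with pair(k, b).
Replace each occurrence of X1 with pair(b, false).
Result: pair(one, pair(pair(pair(k, b), k), pair(b, false))).

pair(one, pair(pair(pair(k, b), k), pair(b, false)))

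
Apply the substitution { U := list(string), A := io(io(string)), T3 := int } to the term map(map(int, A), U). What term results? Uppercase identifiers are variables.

Replace each occurrence of U with list(string).
Replace each occurrence of A with io(io(string)).
Result: map(map(int, io(io(string))), list(string)).

map(map(int, io(io(string))), list(string))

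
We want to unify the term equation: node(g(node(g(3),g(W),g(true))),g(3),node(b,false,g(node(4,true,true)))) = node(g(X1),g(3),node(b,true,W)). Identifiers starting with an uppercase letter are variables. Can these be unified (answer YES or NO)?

NO

Decompose node/3: g(node(g(3),g(W),g(true))) = g(X1),  g(3) = g(3),  node(b,false,g(node(4,true,true))) = node(b,true,W).
Decompose g/1: node(g(3),g(W),g(true)) = X1.
Bind X1 := node(g(3),g(W),g(true)); no other remaining equation mentions X1.
Delete trivial equation g(3) = g(3).
Decompose node/3: b = b,  false = true,  g(node(4,true,true)) = W.
Delete trivial equation b = b.
Clash: constants false and true differ; no unifier exists.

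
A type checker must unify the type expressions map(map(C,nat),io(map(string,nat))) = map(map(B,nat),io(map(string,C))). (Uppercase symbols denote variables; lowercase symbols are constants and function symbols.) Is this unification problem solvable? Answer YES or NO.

Decompose map/2: map(C,nat) = map(B,nat),  io(map(string,nat)) = io(map(string,C)).
Decompose map/2: C = B,  nat = nat.
Bind C := B; substituting into the one remaining equation that mentions C gives: io(map(string,nat)) = io(map(string,B)).
Delete trivial equation nat = nat.
Decompose io/1: map(string,nat) = map(string,B).
Decompose map/2: string = string,  nat = B.
Delete trivial equation string = string.
Bind B := nat. Substituting into the earlier binding gives C := nat.
No equations remain and no clash or occurs-check failure arose, so a unifier exists.

YES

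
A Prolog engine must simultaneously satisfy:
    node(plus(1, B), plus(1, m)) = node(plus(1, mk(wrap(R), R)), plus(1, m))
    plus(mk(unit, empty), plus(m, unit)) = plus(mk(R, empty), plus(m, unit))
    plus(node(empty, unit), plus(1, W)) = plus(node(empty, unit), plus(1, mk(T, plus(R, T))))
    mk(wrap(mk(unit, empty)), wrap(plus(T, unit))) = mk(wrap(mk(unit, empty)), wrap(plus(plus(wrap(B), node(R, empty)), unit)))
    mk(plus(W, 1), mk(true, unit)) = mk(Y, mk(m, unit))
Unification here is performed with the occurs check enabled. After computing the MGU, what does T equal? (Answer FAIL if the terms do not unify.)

Decompose node/2: plus(1, B) = plus(1, mk(wrap(R), R)),  plus(1, m) = plus(1, m).
Decompose plus/2: 1 = 1,  B = mk(wrap(R), R).
Delete trivial equation 1 = 1.
Bind B := mk(wrap(R), R); substituting into the one remaining equation that mentions B gives: mk(wrap(mk(unit, empty)), wrap(plus(T, unit))) = mk(wrap(mk(unit, empty)), wrap(plus(plus(wrap(mk(wrap(R), R)), node(R, empty)), unit))).
Delete trivial equation plus(1, m) = plus(1, m).
Decompose plus/2: mk(unit, empty) = mk(R, empty),  plus(m, unit) = plus(m, unit).
Decompose mk/2: unit = R,  empty = empty.
Bind R := unit; substituting into the 2 remaining equations that mention R gives: plus(node(empty, unit), plus(1, W)) = plus(node(empty, unit), plus(1, mk(T, plus(unit, T)))),  mk(wrap(mk(unit, empty)), wrap(plus(T, unit))) = mk(wrap(mk(unit, empty)), wrap(plus(plus(wrap(mk(wrap(unit), unit)), node(unit, empty)), unit))). Substituting into the earlier binding gives B := mk(wrap(unit), unit).
Delete trivial equation empty = empty.
Delete trivial equation plus(m, unit) = plus(m, unit).
Decompose plus/2: node(empty, unit) = node(empty, unit),  plus(1, W) = plus(1, mk(T, plus(unit, T))).
Delete trivial equation node(empty, unit) = node(empty, unit).
Decompose plus/2: 1 = 1,  W = mk(T, plus(unit, T)).
Delete trivial equation 1 = 1.
Bind W := mk(T, plus(unit, T)); substituting into the one remaining equation that mentions W gives: mk(plus(mk(T, plus(unit, T)), 1), mk(true, unit)) = mk(Y, mk(m, unit)).
Decompose mk/2: wrap(mk(unit, empty)) = wrap(mk(unit, empty)),  wrap(plus(T, unit)) = wrap(plus(plus(wrap(mk(wrap(unit), unit)), node(unit, empty)), unit)).
Delete trivial equation wrap(mk(unit, empty)) = wrap(mk(unit, empty)).
Decompose wrap/1: plus(T, unit) = plus(plus(wrap(mk(wrap(unit), unit)), node(unit, empty)), unit).
Decompose plus/2: T = plus(wrap(mk(wrap(unit), unit)), node(unit, empty)),  unit = unit.
Bind T := plus(wrap(mk(wrap(unit), unit)), node(unit, empty)); substituting into the one remaining equation that mentions T gives: mk(plus(mk(plus(wrap(mk(wrap(unit), unit)), node(unit, empty)), plus(unit, plus(wrap(mk(wrap(unit), unit)), node(unit, empty)))), 1), mk(true, unit)) = mk(Y, mk(m, unit)). Substituting into the earlier binding gives W := mk(plus(wrap(mk(wrap(unit), unit)), node(unit, empty)), plus(unit, plus(wrap(mk(wrap(unit), unit)), node(unit, empty)))).
Delete trivial equation unit = unit.
Decompose mk/2: plus(mk(plus(wrap(mk(wrap(unit), unit)), node(unit, empty)), plus(unit, plus(wrap(mk(wrap(unit), unit)), node(unit, empty)))), 1) = Y,  mk(true, unit) = mk(m, unit).
Bind Y := plus(mk(plus(wrap(mk(wrap(unit), unit)), node(unit, empty)), plus(unit, plus(wrap(mk(wrap(unit), unit)), node(unit, empty)))), 1); no other remaining equation mentions Y.
Decompose mk/2: true = m,  unit = unit.
Clash: constants true and m differ; no unifier exists.

FAIL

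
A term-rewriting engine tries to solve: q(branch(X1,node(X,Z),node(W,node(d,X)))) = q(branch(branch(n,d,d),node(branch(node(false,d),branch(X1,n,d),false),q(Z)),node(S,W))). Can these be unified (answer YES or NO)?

Decompose q/1: branch(X1,node(X,Z),node(W,node(d,X))) = branch(branch(n,d,d),node(branch(node(false,d),branch(X1,n,d),false),q(Z)),node(S,W)).
Decompose branch/3: X1 = branch(n,d,d),  node(X,Z) = node(branch(node(false,d),branch(X1,n,d),false),q(Z)),  node(W,node(d,X)) = node(S,W).
Bind X1 := branch(n,d,d); substituting into the one remaining equation that mentions X1 gives: node(X,Z) = node(branch(node(false,d),branch(branch(n,d,d),n,d),false),q(Z)).
Decompose node/2: X = branch(node(false,d),branch(branch(n,d,d),n,d),false),  Z = q(Z).
Bind X := branch(node(false,d),branch(branch(n,d,d),n,d),false); substituting into the one remaining equation that mentions X gives: node(W,node(d,branch(node(false,d),branch(branch(n,d,d),n,d),false))) = node(S,W).
Occurs check fails: Z occurs in q(Z); the equation Z = q(Z) has no finite solution.

NO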